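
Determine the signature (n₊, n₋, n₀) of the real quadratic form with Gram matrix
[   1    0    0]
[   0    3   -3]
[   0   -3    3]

Answer: (2, 0, 1)

Derivation:
step 0: pivot 1 → sign +
step 1: pivot 3 → sign +
step 2: row/col 2 already zero → sign 0
signature = (2, 0, 1)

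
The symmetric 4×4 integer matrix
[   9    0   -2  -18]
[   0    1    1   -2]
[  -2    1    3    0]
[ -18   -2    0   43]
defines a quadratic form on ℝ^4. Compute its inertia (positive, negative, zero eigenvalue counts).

Answer: (4, 0, 0)

Derivation:
step 0: pivot 9 → sign +
step 1: pivot 1 → sign +
step 2: pivot 14/9 → sign +
step 3: pivot 3/7 → sign +
signature = (4, 0, 0)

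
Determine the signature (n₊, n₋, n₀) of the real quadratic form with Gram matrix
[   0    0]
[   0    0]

Answer: (0, 0, 2)

Derivation:
step 0: row/col 0 already zero → sign 0
step 1: row/col 1 already zero → sign 0
signature = (0, 0, 2)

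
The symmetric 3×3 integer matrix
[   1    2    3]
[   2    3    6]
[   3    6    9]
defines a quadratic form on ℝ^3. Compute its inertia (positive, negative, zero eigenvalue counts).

Answer: (1, 1, 1)

Derivation:
step 0: pivot 1 → sign +
step 1: pivot -1 → sign −
step 2: row/col 2 already zero → sign 0
signature = (1, 1, 1)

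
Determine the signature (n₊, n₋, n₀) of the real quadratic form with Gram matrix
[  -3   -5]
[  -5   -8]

step 0: pivot -3 → sign −
step 1: pivot 1/3 → sign +
signature = (1, 1, 0)

Answer: (1, 1, 0)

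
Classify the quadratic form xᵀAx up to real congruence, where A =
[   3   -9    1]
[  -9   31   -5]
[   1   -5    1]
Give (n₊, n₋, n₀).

Answer: (2, 1, 0)

Derivation:
step 0: pivot 3 → sign +
step 1: pivot 4 → sign +
step 2: pivot -1/3 → sign −
signature = (2, 1, 0)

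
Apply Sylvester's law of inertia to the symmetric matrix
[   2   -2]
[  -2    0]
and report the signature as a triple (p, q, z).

step 0: pivot 2 → sign +
step 1: pivot -2 → sign −
signature = (1, 1, 0)

Answer: (1, 1, 0)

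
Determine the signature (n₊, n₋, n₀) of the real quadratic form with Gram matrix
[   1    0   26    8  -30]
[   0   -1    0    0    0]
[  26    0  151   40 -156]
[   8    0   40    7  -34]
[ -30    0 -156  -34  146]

Answer: (1, 4, 0)

Derivation:
step 0: pivot 1 → sign +
step 1: pivot -1 → sign −
step 2: pivot -525 → sign −
step 3: pivot -81/25 → sign −
step 4: pivot -2/567 → sign −
signature = (1, 4, 0)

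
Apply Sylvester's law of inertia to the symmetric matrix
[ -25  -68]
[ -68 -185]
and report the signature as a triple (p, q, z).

Answer: (0, 2, 0)

Derivation:
step 0: pivot -25 → sign −
step 1: pivot -1/25 → sign −
signature = (0, 2, 0)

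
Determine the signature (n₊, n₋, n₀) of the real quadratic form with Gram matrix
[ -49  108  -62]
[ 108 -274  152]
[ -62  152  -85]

Answer: (0, 3, 0)

Derivation:
step 0: pivot -49 → sign −
step 1: pivot -1762/49 → sign −
step 2: pivot -1/881 → sign −
signature = (0, 3, 0)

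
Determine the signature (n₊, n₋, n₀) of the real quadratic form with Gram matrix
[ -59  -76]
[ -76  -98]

step 0: pivot -59 → sign −
step 1: pivot -6/59 → sign −
signature = (0, 2, 0)

Answer: (0, 2, 0)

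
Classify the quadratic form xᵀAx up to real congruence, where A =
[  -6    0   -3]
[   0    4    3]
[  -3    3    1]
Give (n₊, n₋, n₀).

Answer: (2, 1, 0)

Derivation:
step 0: pivot -6 → sign −
step 1: pivot 4 → sign +
step 2: pivot 1/4 → sign +
signature = (2, 1, 0)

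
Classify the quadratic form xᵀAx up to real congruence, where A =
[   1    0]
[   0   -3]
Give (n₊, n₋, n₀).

step 0: pivot 1 → sign +
step 1: pivot -3 → sign −
signature = (1, 1, 0)

Answer: (1, 1, 0)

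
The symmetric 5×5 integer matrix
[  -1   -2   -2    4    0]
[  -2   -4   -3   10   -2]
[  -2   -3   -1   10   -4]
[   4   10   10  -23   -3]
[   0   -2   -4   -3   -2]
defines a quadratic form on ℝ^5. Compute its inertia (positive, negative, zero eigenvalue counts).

Answer: (1, 4, 0)

Derivation:
step 0: pivot -1 → sign −
step 1: pivot 3 → sign +
step 2: pivot -1/3 → sign −
step 3: pivot -3 → sign −
step 4: pivot -3 → sign −
signature = (1, 4, 0)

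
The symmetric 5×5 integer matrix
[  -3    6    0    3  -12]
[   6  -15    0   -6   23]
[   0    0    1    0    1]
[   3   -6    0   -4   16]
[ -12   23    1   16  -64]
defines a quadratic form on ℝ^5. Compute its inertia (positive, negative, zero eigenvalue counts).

Answer: (1, 4, 0)

Derivation:
step 0: pivot -3 → sign −
step 1: pivot -3 → sign −
step 2: pivot 1 → sign +
step 3: pivot -1 → sign −
step 4: pivot -2/3 → sign −
signature = (1, 4, 0)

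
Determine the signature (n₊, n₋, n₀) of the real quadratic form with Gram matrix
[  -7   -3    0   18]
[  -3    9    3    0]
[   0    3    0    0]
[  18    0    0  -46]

step 0: pivot -7 → sign −
step 1: pivot 72/7 → sign +
step 2: pivot -7/8 → sign −
step 3: pivot 2/7 → sign +
signature = (2, 2, 0)

Answer: (2, 2, 0)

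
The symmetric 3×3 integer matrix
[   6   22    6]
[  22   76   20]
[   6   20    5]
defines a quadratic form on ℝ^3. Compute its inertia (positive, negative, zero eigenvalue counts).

Answer: (1, 2, 0)

Derivation:
step 0: pivot 6 → sign +
step 1: pivot -14/3 → sign −
step 2: pivot -1/7 → sign −
signature = (1, 2, 0)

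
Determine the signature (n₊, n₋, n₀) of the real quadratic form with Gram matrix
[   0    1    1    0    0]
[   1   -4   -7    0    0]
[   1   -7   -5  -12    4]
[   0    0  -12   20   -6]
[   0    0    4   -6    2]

Answer: (3, 2, 0)

Derivation:
step 0: pivot -4 → sign −
step 1: pivot 1/4 → sign +
step 2: pivot 5 → sign +
step 3: pivot -44/5 → sign −
step 4: pivot 3/11 → sign +
signature = (3, 2, 0)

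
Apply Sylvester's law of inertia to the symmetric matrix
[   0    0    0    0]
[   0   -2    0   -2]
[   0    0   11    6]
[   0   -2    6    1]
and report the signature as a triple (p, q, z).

step 0: pivot -2 → sign −
step 1: pivot 11 → sign +
step 2: pivot -3/11 → sign −
step 3: row/col 3 already zero → sign 0
signature = (1, 2, 1)

Answer: (1, 2, 1)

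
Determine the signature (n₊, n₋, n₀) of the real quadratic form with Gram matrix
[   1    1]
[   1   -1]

Answer: (1, 1, 0)

Derivation:
step 0: pivot 1 → sign +
step 1: pivot -2 → sign −
signature = (1, 1, 0)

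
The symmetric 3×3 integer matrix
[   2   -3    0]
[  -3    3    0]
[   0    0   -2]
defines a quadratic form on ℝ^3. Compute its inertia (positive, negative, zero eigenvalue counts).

step 0: pivot 2 → sign +
step 1: pivot -3/2 → sign −
step 2: pivot -2 → sign −
signature = (1, 2, 0)

Answer: (1, 2, 0)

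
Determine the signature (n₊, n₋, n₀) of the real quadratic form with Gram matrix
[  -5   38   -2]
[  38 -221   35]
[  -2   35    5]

step 0: pivot -5 → sign −
step 1: pivot 339/5 → sign +
step 2: pivot 2/113 → sign +
signature = (2, 1, 0)

Answer: (2, 1, 0)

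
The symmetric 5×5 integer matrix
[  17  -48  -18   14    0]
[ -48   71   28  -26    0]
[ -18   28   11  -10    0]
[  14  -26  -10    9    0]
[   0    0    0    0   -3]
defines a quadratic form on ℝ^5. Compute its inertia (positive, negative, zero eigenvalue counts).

Answer: (3, 2, 0)

Derivation:
step 0: pivot 17 → sign +
step 1: pivot -1097/17 → sign −
step 2: pivot 15/1097 → sign +
step 3: pivot 1/5 → sign +
step 4: pivot -3 → sign −
signature = (3, 2, 0)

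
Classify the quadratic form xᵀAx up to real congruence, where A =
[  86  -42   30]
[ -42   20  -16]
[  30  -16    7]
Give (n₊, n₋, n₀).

Answer: (2, 1, 0)

Derivation:
step 0: pivot 86 → sign +
step 1: pivot -22/43 → sign −
step 2: pivot 1/11 → sign +
signature = (2, 1, 0)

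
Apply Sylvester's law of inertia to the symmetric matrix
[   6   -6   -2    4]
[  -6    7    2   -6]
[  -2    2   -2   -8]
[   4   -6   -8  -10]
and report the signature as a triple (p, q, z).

Answer: (2, 1, 1)

Derivation:
step 0: pivot 6 → sign +
step 1: pivot 1 → sign +
step 2: pivot -8/3 → sign −
step 3: row/col 3 already zero → sign 0
signature = (2, 1, 1)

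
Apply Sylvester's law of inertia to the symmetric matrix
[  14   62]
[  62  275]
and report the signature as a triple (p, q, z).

Answer: (2, 0, 0)

Derivation:
step 0: pivot 14 → sign +
step 1: pivot 3/7 → sign +
signature = (2, 0, 0)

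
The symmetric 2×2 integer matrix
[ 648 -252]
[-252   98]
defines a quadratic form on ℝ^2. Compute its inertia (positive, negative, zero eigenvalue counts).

Answer: (1, 0, 1)

Derivation:
step 0: pivot 648 → sign +
step 1: row/col 1 already zero → sign 0
signature = (1, 0, 1)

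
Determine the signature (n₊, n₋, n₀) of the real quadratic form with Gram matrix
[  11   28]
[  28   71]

Answer: (1, 1, 0)

Derivation:
step 0: pivot 11 → sign +
step 1: pivot -3/11 → sign −
signature = (1, 1, 0)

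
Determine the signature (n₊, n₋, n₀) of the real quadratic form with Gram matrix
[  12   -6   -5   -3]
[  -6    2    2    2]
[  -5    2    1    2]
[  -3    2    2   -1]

Answer: (1, 3, 0)

Derivation:
step 0: pivot 12 → sign +
step 1: pivot -1 → sign −
step 2: pivot -5/6 → sign −
step 3: pivot -6/5 → sign −
signature = (1, 3, 0)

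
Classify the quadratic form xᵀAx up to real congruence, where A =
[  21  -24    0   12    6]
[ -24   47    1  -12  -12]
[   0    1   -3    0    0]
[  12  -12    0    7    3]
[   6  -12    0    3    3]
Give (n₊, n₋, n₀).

Answer: (2, 2, 1)

Derivation:
step 0: pivot 21 → sign +
step 1: pivot 137/7 → sign +
step 2: pivot -418/137 → sign −
step 3: pivot -1/209 → sign −
step 4: row/col 4 already zero → sign 0
signature = (2, 2, 1)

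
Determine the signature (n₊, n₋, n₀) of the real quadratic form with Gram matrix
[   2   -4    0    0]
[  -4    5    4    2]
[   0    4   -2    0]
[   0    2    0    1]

step 0: pivot 2 → sign +
step 1: pivot -3 → sign −
step 2: pivot 10/3 → sign +
step 3: pivot 1/5 → sign +
signature = (3, 1, 0)

Answer: (3, 1, 0)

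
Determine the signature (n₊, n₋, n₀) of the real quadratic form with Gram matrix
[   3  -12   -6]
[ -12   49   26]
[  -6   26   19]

step 0: pivot 3 → sign +
step 1: pivot 1 → sign +
step 2: pivot 3 → sign +
signature = (3, 0, 0)

Answer: (3, 0, 0)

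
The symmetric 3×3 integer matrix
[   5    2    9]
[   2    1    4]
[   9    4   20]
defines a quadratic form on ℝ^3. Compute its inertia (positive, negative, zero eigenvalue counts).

step 0: pivot 5 → sign +
step 1: pivot 1/5 → sign +
step 2: pivot 3 → sign +
signature = (3, 0, 0)

Answer: (3, 0, 0)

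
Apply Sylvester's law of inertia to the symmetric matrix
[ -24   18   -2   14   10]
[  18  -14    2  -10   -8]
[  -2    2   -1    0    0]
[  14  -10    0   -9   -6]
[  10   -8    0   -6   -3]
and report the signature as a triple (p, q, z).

Answer: (2, 3, 0)

Derivation:
step 0: pivot -24 → sign −
step 1: pivot -1/2 → sign −
step 2: pivot -1/3 → sign −
step 3: pivot 1 → sign +
step 4: pivot 3 → sign +
signature = (2, 3, 0)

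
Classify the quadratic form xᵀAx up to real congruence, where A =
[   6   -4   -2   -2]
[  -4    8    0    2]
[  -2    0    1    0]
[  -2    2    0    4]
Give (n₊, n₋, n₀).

step 0: pivot 6 → sign +
step 1: pivot 16/3 → sign +
step 2: pivot 13/4 → sign +
step 3: pivot -1/13 → sign −
signature = (3, 1, 0)

Answer: (3, 1, 0)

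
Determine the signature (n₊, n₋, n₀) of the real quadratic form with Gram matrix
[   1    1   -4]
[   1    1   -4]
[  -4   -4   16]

step 0: pivot 1 → sign +
step 1: row/col 1 already zero → sign 0
step 2: row/col 2 already zero → sign 0
signature = (1, 0, 2)

Answer: (1, 0, 2)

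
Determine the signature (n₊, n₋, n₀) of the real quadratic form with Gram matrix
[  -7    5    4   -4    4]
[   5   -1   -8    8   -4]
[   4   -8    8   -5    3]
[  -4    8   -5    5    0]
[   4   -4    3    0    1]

step 0: pivot -7 → sign −
step 1: pivot 18/7 → sign +
step 2: pivot -3 → sign −
step 3: pivot 3 → sign +
step 4: pivot -2/9 → sign −
signature = (2, 3, 0)

Answer: (2, 3, 0)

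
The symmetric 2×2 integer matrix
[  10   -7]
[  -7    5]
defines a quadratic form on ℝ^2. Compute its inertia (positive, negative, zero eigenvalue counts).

step 0: pivot 10 → sign +
step 1: pivot 1/10 → sign +
signature = (2, 0, 0)

Answer: (2, 0, 0)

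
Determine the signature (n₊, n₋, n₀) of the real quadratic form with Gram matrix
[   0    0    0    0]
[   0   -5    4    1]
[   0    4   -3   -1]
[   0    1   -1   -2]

Answer: (1, 2, 1)

Derivation:
step 0: pivot -5 → sign −
step 1: pivot 1/5 → sign +
step 2: pivot -2 → sign −
step 3: row/col 3 already zero → sign 0
signature = (1, 2, 1)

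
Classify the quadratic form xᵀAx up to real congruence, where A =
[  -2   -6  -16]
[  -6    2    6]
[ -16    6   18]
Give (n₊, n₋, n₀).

Answer: (2, 1, 0)

Derivation:
step 0: pivot -2 → sign −
step 1: pivot 20 → sign +
step 2: pivot 1/5 → sign +
signature = (2, 1, 0)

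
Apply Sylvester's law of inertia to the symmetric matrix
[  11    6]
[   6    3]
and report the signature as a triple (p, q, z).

step 0: pivot 11 → sign +
step 1: pivot -3/11 → sign −
signature = (1, 1, 0)

Answer: (1, 1, 0)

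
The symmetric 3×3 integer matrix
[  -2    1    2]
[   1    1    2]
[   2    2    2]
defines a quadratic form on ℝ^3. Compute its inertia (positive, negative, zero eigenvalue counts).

step 0: pivot -2 → sign −
step 1: pivot 3/2 → sign +
step 2: pivot -2 → sign −
signature = (1, 2, 0)

Answer: (1, 2, 0)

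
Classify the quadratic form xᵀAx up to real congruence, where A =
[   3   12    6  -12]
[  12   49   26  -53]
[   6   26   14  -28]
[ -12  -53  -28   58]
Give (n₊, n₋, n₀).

step 0: pivot 3 → sign +
step 1: pivot 1 → sign +
step 2: pivot -2 → sign −
step 3: pivot 3 → sign +
signature = (3, 1, 0)

Answer: (3, 1, 0)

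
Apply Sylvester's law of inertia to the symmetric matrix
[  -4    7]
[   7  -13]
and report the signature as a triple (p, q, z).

Answer: (0, 2, 0)

Derivation:
step 0: pivot -4 → sign −
step 1: pivot -3/4 → sign −
signature = (0, 2, 0)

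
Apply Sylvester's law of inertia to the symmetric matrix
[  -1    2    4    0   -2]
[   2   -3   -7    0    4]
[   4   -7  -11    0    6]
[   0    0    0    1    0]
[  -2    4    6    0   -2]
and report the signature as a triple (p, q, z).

step 0: pivot -1 → sign −
step 1: pivot 1 → sign +
step 2: pivot 4 → sign +
step 3: pivot 1 → sign +
step 4: pivot 1 → sign +
signature = (4, 1, 0)

Answer: (4, 1, 0)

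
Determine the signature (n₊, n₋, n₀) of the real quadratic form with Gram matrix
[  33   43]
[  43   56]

step 0: pivot 33 → sign +
step 1: pivot -1/33 → sign −
signature = (1, 1, 0)

Answer: (1, 1, 0)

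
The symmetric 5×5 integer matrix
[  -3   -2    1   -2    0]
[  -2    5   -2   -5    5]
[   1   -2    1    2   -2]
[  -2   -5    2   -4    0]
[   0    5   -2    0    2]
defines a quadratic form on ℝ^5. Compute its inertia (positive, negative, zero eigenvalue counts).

Answer: (2, 3, 0)

Derivation:
step 0: pivot -3 → sign −
step 1: pivot 19/3 → sign +
step 2: pivot 4/19 → sign +
step 3: pivot -5 → sign −
step 4: pivot -1/5 → sign −
signature = (2, 3, 0)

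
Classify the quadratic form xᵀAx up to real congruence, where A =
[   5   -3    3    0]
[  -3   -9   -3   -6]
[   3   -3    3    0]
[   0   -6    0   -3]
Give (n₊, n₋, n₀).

Answer: (2, 1, 1)

Derivation:
step 0: pivot 5 → sign +
step 1: pivot -54/5 → sign −
step 2: pivot 4/3 → sign +
step 3: row/col 3 already zero → sign 0
signature = (2, 1, 1)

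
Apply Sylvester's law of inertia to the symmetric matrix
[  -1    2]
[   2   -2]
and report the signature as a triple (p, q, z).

step 0: pivot -1 → sign −
step 1: pivot 2 → sign +
signature = (1, 1, 0)

Answer: (1, 1, 0)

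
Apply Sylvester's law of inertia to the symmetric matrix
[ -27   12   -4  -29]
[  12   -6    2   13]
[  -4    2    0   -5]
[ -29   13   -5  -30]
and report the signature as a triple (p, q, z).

step 0: pivot -27 → sign −
step 1: pivot -2/3 → sign −
step 2: pivot 2/3 → sign +
step 3: pivot 1/2 → sign +
signature = (2, 2, 0)

Answer: (2, 2, 0)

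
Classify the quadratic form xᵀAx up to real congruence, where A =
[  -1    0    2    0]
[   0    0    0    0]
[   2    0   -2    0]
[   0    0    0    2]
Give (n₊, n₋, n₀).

Answer: (2, 1, 1)

Derivation:
step 0: pivot -1 → sign −
step 1: pivot 2 → sign +
step 2: pivot 2 → sign +
step 3: row/col 3 already zero → sign 0
signature = (2, 1, 1)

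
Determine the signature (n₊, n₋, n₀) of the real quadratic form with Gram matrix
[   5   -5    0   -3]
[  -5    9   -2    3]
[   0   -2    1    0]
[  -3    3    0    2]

Answer: (3, 0, 1)

Derivation:
step 0: pivot 5 → sign +
step 1: pivot 4 → sign +
step 2: pivot 1/5 → sign +
step 3: row/col 3 already zero → sign 0
signature = (3, 0, 1)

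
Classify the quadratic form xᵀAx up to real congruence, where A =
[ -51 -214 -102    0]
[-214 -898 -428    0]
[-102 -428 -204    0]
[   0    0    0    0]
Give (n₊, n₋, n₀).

Answer: (0, 2, 2)

Derivation:
step 0: pivot -51 → sign −
step 1: pivot -2/51 → sign −
step 2: row/col 2 already zero → sign 0
step 3: row/col 3 already zero → sign 0
signature = (0, 2, 2)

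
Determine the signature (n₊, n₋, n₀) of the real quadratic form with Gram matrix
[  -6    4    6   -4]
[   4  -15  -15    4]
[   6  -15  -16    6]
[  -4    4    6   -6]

Answer: (1, 3, 0)

Derivation:
step 0: pivot -6 → sign −
step 1: pivot -37/3 → sign −
step 2: pivot -7/37 → sign −
step 3: pivot 2/7 → sign +
signature = (1, 3, 0)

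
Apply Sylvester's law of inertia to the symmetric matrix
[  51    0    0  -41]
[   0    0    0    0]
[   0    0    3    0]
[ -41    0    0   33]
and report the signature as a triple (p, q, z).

Answer: (3, 0, 1)

Derivation:
step 0: pivot 51 → sign +
step 1: pivot 3 → sign +
step 2: pivot 2/51 → sign +
step 3: row/col 3 already zero → sign 0
signature = (3, 0, 1)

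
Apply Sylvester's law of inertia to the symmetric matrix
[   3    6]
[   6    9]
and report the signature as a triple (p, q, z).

Answer: (1, 1, 0)

Derivation:
step 0: pivot 3 → sign +
step 1: pivot -3 → sign −
signature = (1, 1, 0)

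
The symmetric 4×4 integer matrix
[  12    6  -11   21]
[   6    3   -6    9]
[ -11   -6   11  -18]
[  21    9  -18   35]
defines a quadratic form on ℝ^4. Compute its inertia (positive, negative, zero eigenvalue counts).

step 0: pivot 12 → sign +
step 1: pivot 11/12 → sign +
step 2: pivot -3/11 → sign −
step 3: pivot -1 → sign −
signature = (2, 2, 0)

Answer: (2, 2, 0)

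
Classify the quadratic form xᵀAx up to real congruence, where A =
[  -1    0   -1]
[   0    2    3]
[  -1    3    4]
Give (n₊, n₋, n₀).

Answer: (2, 1, 0)

Derivation:
step 0: pivot -1 → sign −
step 1: pivot 2 → sign +
step 2: pivot 1/2 → sign +
signature = (2, 1, 0)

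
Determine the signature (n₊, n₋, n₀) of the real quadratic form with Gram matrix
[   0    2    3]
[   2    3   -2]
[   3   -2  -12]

step 0: pivot 3 → sign +
step 1: pivot -4/3 → sign −
step 2: pivot 3/4 → sign +
signature = (2, 1, 0)

Answer: (2, 1, 0)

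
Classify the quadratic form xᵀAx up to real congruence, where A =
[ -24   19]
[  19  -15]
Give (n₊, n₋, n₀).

step 0: pivot -24 → sign −
step 1: pivot 1/24 → sign +
signature = (1, 1, 0)

Answer: (1, 1, 0)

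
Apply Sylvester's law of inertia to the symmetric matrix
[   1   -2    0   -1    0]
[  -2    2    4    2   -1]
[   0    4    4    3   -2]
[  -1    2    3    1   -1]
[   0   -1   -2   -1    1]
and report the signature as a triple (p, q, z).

step 0: pivot 1 → sign +
step 1: pivot -2 → sign −
step 2: pivot 12 → sign +
step 3: pivot -3/4 → sign −
step 4: pivot 1/6 → sign +
signature = (3, 2, 0)

Answer: (3, 2, 0)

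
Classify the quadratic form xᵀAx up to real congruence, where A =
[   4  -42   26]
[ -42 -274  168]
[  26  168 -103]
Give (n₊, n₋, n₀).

step 0: pivot 4 → sign +
step 1: pivot -715 → sign −
step 2: pivot 1/715 → sign +
signature = (2, 1, 0)

Answer: (2, 1, 0)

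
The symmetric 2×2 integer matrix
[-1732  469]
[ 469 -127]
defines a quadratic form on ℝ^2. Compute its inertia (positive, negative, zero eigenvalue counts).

step 0: pivot -1732 → sign −
step 1: pivot -3/1732 → sign −
signature = (0, 2, 0)

Answer: (0, 2, 0)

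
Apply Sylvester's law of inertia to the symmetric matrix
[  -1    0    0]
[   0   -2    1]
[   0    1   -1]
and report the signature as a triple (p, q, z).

step 0: pivot -1 → sign −
step 1: pivot -2 → sign −
step 2: pivot -1/2 → sign −
signature = (0, 3, 0)

Answer: (0, 3, 0)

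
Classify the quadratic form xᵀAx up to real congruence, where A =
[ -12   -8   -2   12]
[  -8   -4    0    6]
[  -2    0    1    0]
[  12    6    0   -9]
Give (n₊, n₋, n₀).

Answer: (1, 1, 2)

Derivation:
step 0: pivot -12 → sign −
step 1: pivot 4/3 → sign +
step 2: row/col 2 already zero → sign 0
step 3: row/col 3 already zero → sign 0
signature = (1, 1, 2)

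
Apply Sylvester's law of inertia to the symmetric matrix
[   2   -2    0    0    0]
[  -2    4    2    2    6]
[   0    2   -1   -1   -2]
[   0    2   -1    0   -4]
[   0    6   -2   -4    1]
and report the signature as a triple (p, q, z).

step 0: pivot 2 → sign +
step 1: pivot 2 → sign +
step 2: pivot -3 → sign −
step 3: pivot 1 → sign +
step 4: pivot 1/3 → sign +
signature = (4, 1, 0)

Answer: (4, 1, 0)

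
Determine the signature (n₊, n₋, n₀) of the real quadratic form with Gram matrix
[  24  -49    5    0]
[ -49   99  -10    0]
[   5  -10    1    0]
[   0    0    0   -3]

Answer: (1, 2, 1)

Derivation:
step 0: pivot 24 → sign +
step 1: pivot -25/24 → sign −
step 2: pivot -3 → sign −
step 3: row/col 3 already zero → sign 0
signature = (1, 2, 1)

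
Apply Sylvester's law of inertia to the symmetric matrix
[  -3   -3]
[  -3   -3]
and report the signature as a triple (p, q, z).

Answer: (0, 1, 1)

Derivation:
step 0: pivot -3 → sign −
step 1: row/col 1 already zero → sign 0
signature = (0, 1, 1)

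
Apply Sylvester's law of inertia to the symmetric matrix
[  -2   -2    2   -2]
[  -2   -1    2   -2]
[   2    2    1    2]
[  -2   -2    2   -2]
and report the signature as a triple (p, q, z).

step 0: pivot -2 → sign −
step 1: pivot 1 → sign +
step 2: pivot 3 → sign +
step 3: row/col 3 already zero → sign 0
signature = (2, 1, 1)

Answer: (2, 1, 1)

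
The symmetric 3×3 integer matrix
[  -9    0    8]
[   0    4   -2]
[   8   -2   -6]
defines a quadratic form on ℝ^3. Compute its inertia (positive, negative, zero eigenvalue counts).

Answer: (2, 1, 0)

Derivation:
step 0: pivot -9 → sign −
step 1: pivot 4 → sign +
step 2: pivot 1/9 → sign +
signature = (2, 1, 0)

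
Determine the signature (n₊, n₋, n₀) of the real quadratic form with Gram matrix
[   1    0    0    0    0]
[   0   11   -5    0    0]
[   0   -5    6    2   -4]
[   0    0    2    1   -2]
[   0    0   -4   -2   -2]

step 0: pivot 1 → sign +
step 1: pivot 11 → sign +
step 2: pivot 41/11 → sign +
step 3: pivot -3/41 → sign −
step 4: pivot -6 → sign −
signature = (3, 2, 0)

Answer: (3, 2, 0)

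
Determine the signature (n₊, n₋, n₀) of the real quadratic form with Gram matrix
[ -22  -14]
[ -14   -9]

Answer: (0, 2, 0)

Derivation:
step 0: pivot -22 → sign −
step 1: pivot -1/11 → sign −
signature = (0, 2, 0)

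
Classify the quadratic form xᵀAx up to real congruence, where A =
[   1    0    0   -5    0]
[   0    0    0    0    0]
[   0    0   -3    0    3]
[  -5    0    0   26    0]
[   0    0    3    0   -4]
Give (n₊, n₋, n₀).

step 0: pivot 1 → sign +
step 1: pivot -3 → sign −
step 2: pivot 1 → sign +
step 3: pivot -1 → sign −
step 4: row/col 4 already zero → sign 0
signature = (2, 2, 1)

Answer: (2, 2, 1)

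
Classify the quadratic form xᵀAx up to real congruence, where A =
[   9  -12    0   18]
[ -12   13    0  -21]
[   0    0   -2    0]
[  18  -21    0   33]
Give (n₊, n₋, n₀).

step 0: pivot 9 → sign +
step 1: pivot -3 → sign −
step 2: pivot -2 → sign −
step 3: row/col 3 already zero → sign 0
signature = (1, 2, 1)

Answer: (1, 2, 1)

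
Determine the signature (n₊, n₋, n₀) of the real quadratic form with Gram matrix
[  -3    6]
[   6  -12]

Answer: (0, 1, 1)

Derivation:
step 0: pivot -3 → sign −
step 1: row/col 1 already zero → sign 0
signature = (0, 1, 1)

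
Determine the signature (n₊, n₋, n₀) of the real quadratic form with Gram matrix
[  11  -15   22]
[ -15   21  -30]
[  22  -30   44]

Answer: (2, 0, 1)

Derivation:
step 0: pivot 11 → sign +
step 1: pivot 6/11 → sign +
step 2: row/col 2 already zero → sign 0
signature = (2, 0, 1)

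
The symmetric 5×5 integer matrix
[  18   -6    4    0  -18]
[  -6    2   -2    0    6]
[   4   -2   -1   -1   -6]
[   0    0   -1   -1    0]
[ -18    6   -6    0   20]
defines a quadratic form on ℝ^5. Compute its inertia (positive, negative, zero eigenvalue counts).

Answer: (3, 2, 0)

Derivation:
step 0: pivot 18 → sign +
step 1: pivot -17/9 → sign −
step 2: pivot 4/17 → sign +
step 3: pivot -1 → sign −
step 4: pivot 2 → sign +
signature = (3, 2, 0)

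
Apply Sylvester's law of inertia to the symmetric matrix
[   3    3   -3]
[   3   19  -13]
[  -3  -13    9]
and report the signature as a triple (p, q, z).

step 0: pivot 3 → sign +
step 1: pivot 16 → sign +
step 2: pivot -1/4 → sign −
signature = (2, 1, 0)

Answer: (2, 1, 0)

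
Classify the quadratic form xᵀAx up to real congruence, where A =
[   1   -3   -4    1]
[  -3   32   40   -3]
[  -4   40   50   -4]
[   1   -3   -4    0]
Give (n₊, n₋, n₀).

Answer: (2, 2, 0)

Derivation:
step 0: pivot 1 → sign +
step 1: pivot 23 → sign +
step 2: pivot -2/23 → sign −
step 3: pivot -1 → sign −
signature = (2, 2, 0)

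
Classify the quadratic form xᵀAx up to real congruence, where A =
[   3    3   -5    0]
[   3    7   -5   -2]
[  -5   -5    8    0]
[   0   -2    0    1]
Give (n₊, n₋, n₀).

step 0: pivot 3 → sign +
step 1: pivot 4 → sign +
step 2: pivot -1/3 → sign −
step 3: row/col 3 already zero → sign 0
signature = (2, 1, 1)

Answer: (2, 1, 1)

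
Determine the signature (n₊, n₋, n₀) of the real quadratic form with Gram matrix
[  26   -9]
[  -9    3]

Answer: (1, 1, 0)

Derivation:
step 0: pivot 26 → sign +
step 1: pivot -3/26 → sign −
signature = (1, 1, 0)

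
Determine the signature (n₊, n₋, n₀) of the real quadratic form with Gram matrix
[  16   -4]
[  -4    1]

Answer: (1, 0, 1)

Derivation:
step 0: pivot 16 → sign +
step 1: row/col 1 already zero → sign 0
signature = (1, 0, 1)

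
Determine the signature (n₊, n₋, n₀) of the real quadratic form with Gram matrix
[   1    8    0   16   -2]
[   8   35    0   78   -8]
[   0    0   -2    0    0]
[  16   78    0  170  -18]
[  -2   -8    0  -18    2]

Answer: (2, 2, 1)

Derivation:
step 0: pivot 1 → sign +
step 1: pivot -29 → sign −
step 2: pivot -2 → sign −
step 3: pivot 6/29 → sign +
step 4: row/col 4 already zero → sign 0
signature = (2, 2, 1)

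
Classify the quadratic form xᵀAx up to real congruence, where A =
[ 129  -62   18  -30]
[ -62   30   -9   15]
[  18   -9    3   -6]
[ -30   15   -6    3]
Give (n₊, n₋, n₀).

step 0: pivot 129 → sign +
step 1: pivot 26/129 → sign +
step 2: pivot -3/26 → sign −
step 3: row/col 3 already zero → sign 0
signature = (2, 1, 1)

Answer: (2, 1, 1)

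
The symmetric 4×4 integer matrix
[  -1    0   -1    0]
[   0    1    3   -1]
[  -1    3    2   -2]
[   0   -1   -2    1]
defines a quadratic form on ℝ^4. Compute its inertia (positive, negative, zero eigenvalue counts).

step 0: pivot -1 → sign −
step 1: pivot 1 → sign +
step 2: pivot -6 → sign −
step 3: pivot 1/6 → sign +
signature = (2, 2, 0)

Answer: (2, 2, 0)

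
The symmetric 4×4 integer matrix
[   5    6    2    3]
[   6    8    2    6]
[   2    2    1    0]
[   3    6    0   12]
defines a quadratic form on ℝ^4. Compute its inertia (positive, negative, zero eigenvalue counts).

step 0: pivot 5 → sign +
step 1: pivot 4/5 → sign +
step 2: pivot 3 → sign +
step 3: row/col 3 already zero → sign 0
signature = (3, 0, 1)

Answer: (3, 0, 1)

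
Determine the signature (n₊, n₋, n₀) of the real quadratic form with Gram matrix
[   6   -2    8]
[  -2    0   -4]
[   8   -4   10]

Answer: (2, 1, 0)

Derivation:
step 0: pivot 6 → sign +
step 1: pivot -2/3 → sign −
step 2: pivot 2 → sign +
signature = (2, 1, 0)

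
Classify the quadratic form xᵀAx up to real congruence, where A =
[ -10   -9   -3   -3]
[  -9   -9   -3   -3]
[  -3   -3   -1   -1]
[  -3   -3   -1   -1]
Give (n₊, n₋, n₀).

Answer: (0, 2, 2)

Derivation:
step 0: pivot -10 → sign −
step 1: pivot -9/10 → sign −
step 2: row/col 2 already zero → sign 0
step 3: row/col 3 already zero → sign 0
signature = (0, 2, 2)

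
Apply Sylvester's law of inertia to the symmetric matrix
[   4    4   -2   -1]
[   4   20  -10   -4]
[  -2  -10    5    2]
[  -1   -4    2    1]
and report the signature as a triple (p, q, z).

Answer: (3, 0, 1)

Derivation:
step 0: pivot 4 → sign +
step 1: pivot 16 → sign +
step 2: pivot 3/16 → sign +
step 3: row/col 3 already zero → sign 0
signature = (3, 0, 1)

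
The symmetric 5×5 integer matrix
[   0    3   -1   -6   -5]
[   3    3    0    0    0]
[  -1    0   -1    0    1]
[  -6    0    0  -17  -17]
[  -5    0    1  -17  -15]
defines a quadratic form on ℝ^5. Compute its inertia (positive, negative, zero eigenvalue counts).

step 0: pivot 3 → sign +
step 1: pivot -3 → sign −
step 2: pivot -2/3 → sign −
step 3: pivot 1 → sign +
step 4: pivot 3 → sign +
signature = (3, 2, 0)

Answer: (3, 2, 0)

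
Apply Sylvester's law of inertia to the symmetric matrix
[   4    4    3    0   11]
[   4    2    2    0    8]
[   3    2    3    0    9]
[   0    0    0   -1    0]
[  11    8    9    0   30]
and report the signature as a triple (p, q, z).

step 0: pivot 4 → sign +
step 1: pivot -2 → sign −
step 2: pivot 5/4 → sign +
step 3: pivot -1 → sign −
step 4: pivot 1/5 → sign +
signature = (3, 2, 0)

Answer: (3, 2, 0)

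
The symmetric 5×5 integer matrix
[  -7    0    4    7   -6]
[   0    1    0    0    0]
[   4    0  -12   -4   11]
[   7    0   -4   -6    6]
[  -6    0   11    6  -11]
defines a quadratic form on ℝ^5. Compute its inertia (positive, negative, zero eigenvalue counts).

Answer: (3, 2, 0)

Derivation:
step 0: pivot -7 → sign −
step 1: pivot 1 → sign +
step 2: pivot -68/7 → sign −
step 3: pivot 1 → sign +
step 4: pivot 3/68 → sign +
signature = (3, 2, 0)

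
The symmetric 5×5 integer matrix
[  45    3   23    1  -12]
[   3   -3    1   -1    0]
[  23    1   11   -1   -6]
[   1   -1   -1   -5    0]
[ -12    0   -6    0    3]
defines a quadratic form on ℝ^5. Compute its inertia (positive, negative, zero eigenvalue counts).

step 0: pivot 45 → sign +
step 1: pivot -16/5 → sign −
step 2: pivot -2/3 → sign −
step 3: pivot -2 → sign −
step 4: row/col 4 already zero → sign 0
signature = (1, 3, 1)

Answer: (1, 3, 1)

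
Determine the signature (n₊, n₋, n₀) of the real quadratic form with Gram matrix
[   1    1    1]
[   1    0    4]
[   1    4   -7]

Answer: (2, 1, 0)

Derivation:
step 0: pivot 1 → sign +
step 1: pivot -1 → sign −
step 2: pivot 1 → sign +
signature = (2, 1, 0)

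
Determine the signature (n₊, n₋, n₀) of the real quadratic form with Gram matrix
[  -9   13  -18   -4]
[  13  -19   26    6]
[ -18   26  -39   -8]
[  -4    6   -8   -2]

step 0: pivot -9 → sign −
step 1: pivot -2/9 → sign −
step 2: pivot -3 → sign −
step 3: row/col 3 already zero → sign 0
signature = (0, 3, 1)

Answer: (0, 3, 1)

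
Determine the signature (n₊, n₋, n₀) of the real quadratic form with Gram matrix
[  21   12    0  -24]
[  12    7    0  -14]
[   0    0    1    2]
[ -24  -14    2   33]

Answer: (4, 0, 0)

Derivation:
step 0: pivot 21 → sign +
step 1: pivot 1/7 → sign +
step 2: pivot 1 → sign +
step 3: pivot 1 → sign +
signature = (4, 0, 0)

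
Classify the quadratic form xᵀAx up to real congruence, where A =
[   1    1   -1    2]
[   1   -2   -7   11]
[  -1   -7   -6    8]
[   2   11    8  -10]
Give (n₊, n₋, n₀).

step 0: pivot 1 → sign +
step 1: pivot -3 → sign −
step 2: pivot 5 → sign +
step 3: pivot 1/5 → sign +
signature = (3, 1, 0)

Answer: (3, 1, 0)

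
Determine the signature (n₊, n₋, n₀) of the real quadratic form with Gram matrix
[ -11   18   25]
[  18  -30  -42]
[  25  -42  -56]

Answer: (1, 2, 0)

Derivation:
step 0: pivot -11 → sign −
step 1: pivot -6/11 → sign −
step 2: pivot 3 → sign +
signature = (1, 2, 0)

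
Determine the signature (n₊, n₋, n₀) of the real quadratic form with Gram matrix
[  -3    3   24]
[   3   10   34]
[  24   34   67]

step 0: pivot -3 → sign −
step 1: pivot 13 → sign +
step 2: pivot 3/13 → sign +
signature = (2, 1, 0)

Answer: (2, 1, 0)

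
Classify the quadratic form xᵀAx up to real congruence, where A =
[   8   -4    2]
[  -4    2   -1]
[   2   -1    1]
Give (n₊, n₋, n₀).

step 0: pivot 8 → sign +
step 1: pivot 1/2 → sign +
step 2: row/col 2 already zero → sign 0
signature = (2, 0, 1)

Answer: (2, 0, 1)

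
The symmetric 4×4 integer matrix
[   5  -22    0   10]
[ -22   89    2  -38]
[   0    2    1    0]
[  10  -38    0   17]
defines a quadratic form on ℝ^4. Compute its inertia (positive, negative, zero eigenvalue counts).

Answer: (3, 1, 0)

Derivation:
step 0: pivot 5 → sign +
step 1: pivot -39/5 → sign −
step 2: pivot 59/39 → sign +
step 3: pivot 3/59 → sign +
signature = (3, 1, 0)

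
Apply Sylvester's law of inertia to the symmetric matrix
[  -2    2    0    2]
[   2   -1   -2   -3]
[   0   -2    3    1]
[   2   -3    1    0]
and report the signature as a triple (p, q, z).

step 0: pivot -2 → sign −
step 1: pivot 1 → sign +
step 2: pivot -1 → sign −
step 3: pivot 2 → sign +
signature = (2, 2, 0)

Answer: (2, 2, 0)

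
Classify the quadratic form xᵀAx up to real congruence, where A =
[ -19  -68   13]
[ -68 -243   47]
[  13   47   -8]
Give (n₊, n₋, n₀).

Answer: (2, 1, 0)

Derivation:
step 0: pivot -19 → sign −
step 1: pivot 7/19 → sign +
step 2: pivot 2/7 → sign +
signature = (2, 1, 0)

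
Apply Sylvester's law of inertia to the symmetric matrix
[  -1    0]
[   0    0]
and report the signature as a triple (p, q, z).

step 0: pivot -1 → sign −
step 1: row/col 1 already zero → sign 0
signature = (0, 1, 1)

Answer: (0, 1, 1)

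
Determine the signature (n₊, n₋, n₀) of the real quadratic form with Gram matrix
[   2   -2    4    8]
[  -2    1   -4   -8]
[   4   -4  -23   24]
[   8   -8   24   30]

Answer: (2, 2, 0)

Derivation:
step 0: pivot 2 → sign +
step 1: pivot -1 → sign −
step 2: pivot -31 → sign −
step 3: pivot 2/31 → sign +
signature = (2, 2, 0)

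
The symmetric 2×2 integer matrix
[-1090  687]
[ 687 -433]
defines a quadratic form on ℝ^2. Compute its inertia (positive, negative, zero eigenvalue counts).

Answer: (0, 2, 0)

Derivation:
step 0: pivot -1090 → sign −
step 1: pivot -1/1090 → sign −
signature = (0, 2, 0)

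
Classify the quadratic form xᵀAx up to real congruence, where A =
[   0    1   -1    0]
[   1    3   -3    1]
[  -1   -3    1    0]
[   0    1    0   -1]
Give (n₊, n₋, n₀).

Answer: (1, 3, 0)

Derivation:
step 0: pivot 3 → sign +
step 1: pivot -1/3 → sign −
step 2: pivot -2 → sign −
step 3: pivot -1/2 → sign −
signature = (1, 3, 0)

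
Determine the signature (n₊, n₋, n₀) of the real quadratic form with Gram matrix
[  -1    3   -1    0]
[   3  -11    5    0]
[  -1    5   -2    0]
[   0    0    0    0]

step 0: pivot -1 → sign −
step 1: pivot -2 → sign −
step 2: pivot 1 → sign +
step 3: row/col 3 already zero → sign 0
signature = (1, 2, 1)

Answer: (1, 2, 1)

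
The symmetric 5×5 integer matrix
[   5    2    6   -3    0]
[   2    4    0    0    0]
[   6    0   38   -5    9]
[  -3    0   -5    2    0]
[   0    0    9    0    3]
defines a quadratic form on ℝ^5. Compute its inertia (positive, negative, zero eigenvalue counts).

Answer: (4, 1, 0)

Derivation:
step 0: pivot 5 → sign +
step 1: pivot 16/5 → sign +
step 2: pivot 29 → sign +
step 3: pivot -15/58 → sign −
step 4: pivot 3/10 → sign +
signature = (4, 1, 0)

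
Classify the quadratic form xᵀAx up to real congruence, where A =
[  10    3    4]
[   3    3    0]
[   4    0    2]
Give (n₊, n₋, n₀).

step 0: pivot 10 → sign +
step 1: pivot 21/10 → sign +
step 2: pivot -2/7 → sign −
signature = (2, 1, 0)

Answer: (2, 1, 0)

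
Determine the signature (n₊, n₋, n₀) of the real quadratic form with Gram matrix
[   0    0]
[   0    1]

step 0: pivot 1 → sign +
step 1: row/col 1 already zero → sign 0
signature = (1, 0, 1)

Answer: (1, 0, 1)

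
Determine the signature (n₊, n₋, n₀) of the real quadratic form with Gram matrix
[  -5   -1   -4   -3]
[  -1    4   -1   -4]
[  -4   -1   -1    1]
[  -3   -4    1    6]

Answer: (3, 1, 0)

Derivation:
step 0: pivot -5 → sign −
step 1: pivot 21/5 → sign +
step 2: pivot 46/21 → sign +
step 3: pivot 6/23 → sign +
signature = (3, 1, 0)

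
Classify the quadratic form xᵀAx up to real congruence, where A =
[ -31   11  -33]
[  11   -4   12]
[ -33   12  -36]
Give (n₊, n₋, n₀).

Answer: (0, 2, 1)

Derivation:
step 0: pivot -31 → sign −
step 1: pivot -3/31 → sign −
step 2: row/col 2 already zero → sign 0
signature = (0, 2, 1)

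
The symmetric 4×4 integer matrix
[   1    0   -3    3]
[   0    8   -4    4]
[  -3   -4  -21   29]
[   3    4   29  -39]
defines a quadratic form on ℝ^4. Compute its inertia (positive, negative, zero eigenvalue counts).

step 0: pivot 1 → sign +
step 1: pivot 8 → sign +
step 2: pivot -32 → sign −
step 3: row/col 3 already zero → sign 0
signature = (2, 1, 1)

Answer: (2, 1, 1)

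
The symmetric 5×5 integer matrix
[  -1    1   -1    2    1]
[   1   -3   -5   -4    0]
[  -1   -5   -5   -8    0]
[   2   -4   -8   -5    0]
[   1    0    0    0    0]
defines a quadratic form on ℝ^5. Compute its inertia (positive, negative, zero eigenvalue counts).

Answer: (2, 3, 0)

Derivation:
step 0: pivot -1 → sign −
step 1: pivot -2 → sign −
step 2: pivot 14 → sign +
step 3: pivot -1/7 → sign −
step 4: pivot 1/2 → sign +
signature = (2, 3, 0)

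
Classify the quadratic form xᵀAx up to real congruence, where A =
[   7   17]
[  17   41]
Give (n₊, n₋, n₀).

step 0: pivot 7 → sign +
step 1: pivot -2/7 → sign −
signature = (1, 1, 0)

Answer: (1, 1, 0)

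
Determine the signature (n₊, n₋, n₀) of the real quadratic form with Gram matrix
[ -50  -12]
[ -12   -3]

Answer: (0, 2, 0)

Derivation:
step 0: pivot -50 → sign −
step 1: pivot -3/25 → sign −
signature = (0, 2, 0)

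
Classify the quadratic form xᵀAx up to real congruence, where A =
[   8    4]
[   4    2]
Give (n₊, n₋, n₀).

Answer: (1, 0, 1)

Derivation:
step 0: pivot 8 → sign +
step 1: row/col 1 already zero → sign 0
signature = (1, 0, 1)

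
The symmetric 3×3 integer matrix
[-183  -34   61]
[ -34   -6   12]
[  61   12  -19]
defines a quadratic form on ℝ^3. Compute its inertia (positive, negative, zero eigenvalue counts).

step 0: pivot -183 → sign −
step 1: pivot 58/183 → sign +
step 2: pivot -2/29 → sign −
signature = (1, 2, 0)

Answer: (1, 2, 0)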